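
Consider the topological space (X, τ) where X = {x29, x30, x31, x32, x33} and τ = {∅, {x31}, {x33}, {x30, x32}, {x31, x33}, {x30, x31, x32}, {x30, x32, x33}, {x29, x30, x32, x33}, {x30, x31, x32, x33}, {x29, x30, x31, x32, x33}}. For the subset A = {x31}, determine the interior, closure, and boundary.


int(A) = {x31}, cl(A) = {x31}, ∂A = ∅.

Closed sets in (X, τ) are complements of opens:
  closed(X, τ) = {∅, {x29}, {x31}, {x29, x31}, {x29, x33}, {x29, x30, x32}, {x29, x31, x33}, {x29, x30, x31, x32}, {x29, x30, x32, x33}, {x29, x30, x31, x32, x33}}.
int(A) = ⋃ {U ∈ τ : U ⊆ A}. Opens contained in A: ∅, {x31}.
Taking the union of these: int(A) = {x31}.
cl(A) = ⋂ {C closed : A ⊆ C}. Closed sets containing A: {x31}, {x29, x31}, {x29, x31, x33}, {x29, x30, x31, x32}, {x29, x30, x31, x32, x33}.
Intersecting these: cl(A) = {x31}.
∂A = cl(A) ∖ int(A) = {x31} ∖ {x31} = ∅.


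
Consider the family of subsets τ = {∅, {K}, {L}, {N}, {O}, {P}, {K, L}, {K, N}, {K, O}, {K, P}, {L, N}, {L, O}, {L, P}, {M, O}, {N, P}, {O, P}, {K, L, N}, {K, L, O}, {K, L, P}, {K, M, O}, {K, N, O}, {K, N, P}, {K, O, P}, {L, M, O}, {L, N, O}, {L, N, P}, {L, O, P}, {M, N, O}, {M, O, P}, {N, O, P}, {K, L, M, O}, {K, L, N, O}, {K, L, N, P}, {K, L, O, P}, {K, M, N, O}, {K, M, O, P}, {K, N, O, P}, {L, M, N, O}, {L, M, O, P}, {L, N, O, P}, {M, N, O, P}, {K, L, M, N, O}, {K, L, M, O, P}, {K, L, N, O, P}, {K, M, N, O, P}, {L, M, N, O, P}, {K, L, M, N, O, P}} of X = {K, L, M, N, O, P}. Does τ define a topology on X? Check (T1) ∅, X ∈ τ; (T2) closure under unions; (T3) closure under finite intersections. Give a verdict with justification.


τ is NOT a topology on X.

Axiom (T1): ∅ ∈ τ? Yes; X ∈ τ? Yes.
Axiom (T2/T3): check pairwise unions and intersections of members of τ.
Counterexample for (T2): {N} ∪ {O} = {N, O} ∉ τ. Therefore τ is NOT a topology.


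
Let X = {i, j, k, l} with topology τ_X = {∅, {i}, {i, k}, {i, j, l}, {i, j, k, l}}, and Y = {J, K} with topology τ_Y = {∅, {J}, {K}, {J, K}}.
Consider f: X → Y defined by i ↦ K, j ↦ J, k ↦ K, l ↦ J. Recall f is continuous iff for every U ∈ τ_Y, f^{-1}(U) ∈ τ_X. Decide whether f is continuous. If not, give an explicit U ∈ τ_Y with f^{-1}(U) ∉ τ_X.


f is NOT continuous.

Compute f^{-1}(U) for each U ∈ τ_Y:
  U = ∅: f^{-1}(U) = ∅ ∈ τ_X ✓.
  U = {J}: f^{-1}(U) = {j, l} ∉ τ_X ✗.
  U = {K}: f^{-1}(U) = {i, k} ∈ τ_X ✓.
  U = {J, K}: f^{-1}(U) = {i, j, k, l} ∈ τ_X ✓.
Found U = {J} with f^{-1}(U) = {j, l} not in τ_X. Therefore f is NOT continuous.


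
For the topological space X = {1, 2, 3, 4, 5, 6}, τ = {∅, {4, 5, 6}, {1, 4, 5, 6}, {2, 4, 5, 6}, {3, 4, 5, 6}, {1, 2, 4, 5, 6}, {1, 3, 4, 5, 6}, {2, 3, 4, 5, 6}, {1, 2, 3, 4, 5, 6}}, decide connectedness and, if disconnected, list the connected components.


(X, τ) is connected.

Find clopen sets (U ∈ τ with X ∖ U ∈ τ):
  U = ∅, X ∖ U = {1, 2, 3, 4, 5, 6} — both open, so U is clopen.
  U = {1, 2, 3, 4, 5, 6}, X ∖ U = ∅ — both open, so U is clopen.
Only trivial clopens (∅ and X) exist, so (X, τ) is connected.
Compute connected components by grouping points that agree on all clopens:
  component: {1, 2, 3, 4, 5, 6}


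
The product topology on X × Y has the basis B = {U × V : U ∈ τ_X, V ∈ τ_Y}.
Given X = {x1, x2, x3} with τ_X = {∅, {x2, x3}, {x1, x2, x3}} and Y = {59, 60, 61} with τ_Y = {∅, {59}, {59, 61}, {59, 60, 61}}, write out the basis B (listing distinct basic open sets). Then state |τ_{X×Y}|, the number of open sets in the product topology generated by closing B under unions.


Basis B = {∅ × ∅, {x2, x3} × {59}, {x1, x2, x3} × {59}, {x2, x3} × {59, 61}, {x1, x2, x3} × {59, 61}, {x2, x3} × {59, 60, 61}, {x1, x2, x3} × {59, 60, 61}}; |τ_{X×Y}| = 10.

Enumerate products U × V with U ∈ τ_X, V ∈ τ_Y (deduplicated):
  ∅ × ∅ = {} (∅)
  {x2, x3} × {59} = {(x2,59), (x3,59)}
  {x1, x2, x3} × {59} = {(x1,59), (x2,59), (x3,59)}
  {x2, x3} × {59, 61} = {(x2,59), (x2,61), (x3,59), (x3,61)}
  {x1, x2, x3} × {59, 61} = {(x1,59), (x1,61), (x2,59), (x2,61), (x3,59), (x3,61)}
  {x2, x3} × {59, 60, 61} = {(x2,59), (x2,60), (x2,61), (x3,59), (x3,60), (x3,61)}
  {x1, x2, x3} × {59, 60, 61} = {(x1,59), (x1,60), (x1,61), (x2,59), (x2,60), (x2,61), (x3,59), (x3,60), (x3,61)}
These 7 distinct sets form the basis B.
Close under arbitrary unions to get τ_{X×Y}; counting gives |τ_{X×Y}| = 10.


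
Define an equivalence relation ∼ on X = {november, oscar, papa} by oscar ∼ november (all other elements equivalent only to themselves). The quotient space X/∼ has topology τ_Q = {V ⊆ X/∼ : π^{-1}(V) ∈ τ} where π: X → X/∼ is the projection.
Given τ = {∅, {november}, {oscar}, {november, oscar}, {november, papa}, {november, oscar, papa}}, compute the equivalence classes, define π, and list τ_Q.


X/∼ = {[november=oscar], [papa]}; |τ_Q| = 3.

Equivalence classes: [november=oscar], [papa].
Quotient map π: X → X/∼ sends november ↦ [november=oscar], oscar ↦ [november=oscar], papa ↦ [papa].
For each subset V ⊆ X/∼, compute π^{-1}(V) ⊆ X and check whether π^{-1}(V) ∈ τ. V is open in τ_Q iff π^{-1}(V) ∈ τ.
  V = {}: π^{-1}(V) = ∅ ∈ τ ✓.
  V = {[november=oscar]}: π^{-1}(V) = {november, oscar} ∈ τ ✓.
  V = {[papa]}: π^{-1}(V) = {papa} ∉ τ ✗.
  V = {[november=oscar], [papa]}: π^{-1}(V) = {november, oscar, papa} ∈ τ ✓.
Open sets in the quotient: τ_Q = {{}, {[november=oscar]}, {[november=oscar], [papa]}} (3 elements).


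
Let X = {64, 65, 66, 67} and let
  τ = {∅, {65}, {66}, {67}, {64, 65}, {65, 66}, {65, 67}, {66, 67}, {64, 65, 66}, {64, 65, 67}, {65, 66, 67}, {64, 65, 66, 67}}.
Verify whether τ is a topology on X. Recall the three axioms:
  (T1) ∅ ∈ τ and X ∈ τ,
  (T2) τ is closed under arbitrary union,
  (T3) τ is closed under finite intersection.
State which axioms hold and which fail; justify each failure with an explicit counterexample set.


τ IS a topology on X.

Axiom (T1): ∅ ∈ τ? Yes; X ∈ τ? Yes.
Axiom (T2/T3): check pairwise unions and intersections of members of τ.
All pairwise intersections and unions checked — each lies in τ. Therefore τ satisfies (T1), (T2), (T3): it IS a topology on X.


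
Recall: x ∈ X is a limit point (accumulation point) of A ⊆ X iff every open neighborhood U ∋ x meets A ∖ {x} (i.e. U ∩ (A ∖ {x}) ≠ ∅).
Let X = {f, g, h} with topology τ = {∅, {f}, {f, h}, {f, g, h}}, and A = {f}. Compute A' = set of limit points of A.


A' = {g, h}

For each x ∈ X, list the open sets U ∈ τ with x ∈ U, then check whether U ∩ (A ∖ {x}) ≠ ∅ for every such U.
  x = f: open {f} ∋ x has {f} ∩ (A ∖ {f}) = ∅, so x is NOT a limit point.
  x = g: opens ∋ x are {f, g, h}; each meets A ∖ {g}, so x IS a limit point.
  x = h: opens ∋ x are {f, h}, {f, g, h}; each meets A ∖ {h}, so x IS a limit point.
Collecting: A' = {g, h}.


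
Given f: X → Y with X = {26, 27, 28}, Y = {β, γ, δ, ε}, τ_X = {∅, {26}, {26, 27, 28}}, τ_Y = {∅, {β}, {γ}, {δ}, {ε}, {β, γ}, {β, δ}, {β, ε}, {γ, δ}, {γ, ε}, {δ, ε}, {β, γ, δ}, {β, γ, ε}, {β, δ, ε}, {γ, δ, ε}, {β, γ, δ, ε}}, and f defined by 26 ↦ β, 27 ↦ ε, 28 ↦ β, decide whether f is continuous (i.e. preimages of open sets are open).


f is NOT continuous.

Compute f^{-1}(U) for each U ∈ τ_Y:
  U = ∅: f^{-1}(U) = ∅ ∈ τ_X ✓.
  U = {β}: f^{-1}(U) = {26, 28} ∉ τ_X ✗.
  U = {γ}: f^{-1}(U) = ∅ ∈ τ_X ✓.
  U = {δ}: f^{-1}(U) = ∅ ∈ τ_X ✓.
  U = {ε}: f^{-1}(U) = {27} ∉ τ_X ✗.
  U = {β, γ}: f^{-1}(U) = {26, 28} ∉ τ_X ✗.
  U = {β, δ}: f^{-1}(U) = {26, 28} ∉ τ_X ✗.
  U = {β, ε}: f^{-1}(U) = {26, 27, 28} ∈ τ_X ✓.
  U = {γ, δ}: f^{-1}(U) = ∅ ∈ τ_X ✓.
  U = {γ, ε}: f^{-1}(U) = {27} ∉ τ_X ✗.
  U = {δ, ε}: f^{-1}(U) = {27} ∉ τ_X ✗.
  U = {β, γ, δ}: f^{-1}(U) = {26, 28} ∉ τ_X ✗.
  U = {β, γ, ε}: f^{-1}(U) = {26, 27, 28} ∈ τ_X ✓.
  U = {β, δ, ε}: f^{-1}(U) = {26, 27, 28} ∈ τ_X ✓.
  U = {γ, δ, ε}: f^{-1}(U) = {27} ∉ τ_X ✗.
  U = {β, γ, δ, ε}: f^{-1}(U) = {26, 27, 28} ∈ τ_X ✓.
Found U = {β} with f^{-1}(U) = {26, 28} not in τ_X. Therefore f is NOT continuous.


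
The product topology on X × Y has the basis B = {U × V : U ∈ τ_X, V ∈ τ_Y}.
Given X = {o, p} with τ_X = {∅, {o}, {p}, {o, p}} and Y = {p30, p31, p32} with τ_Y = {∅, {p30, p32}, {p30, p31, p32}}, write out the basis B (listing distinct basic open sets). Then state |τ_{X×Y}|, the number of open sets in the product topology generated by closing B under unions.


Basis B = {∅ × ∅, {o} × {p30, p32}, {p} × {p30, p32}, {o} × {p30, p31, p32}, {p} × {p30, p31, p32}, {o, p} × {p30, p32}, {o, p} × {p30, p31, p32}}; |τ_{X×Y}| = 9.

Enumerate products U × V with U ∈ τ_X, V ∈ τ_Y (deduplicated):
  ∅ × ∅ = {} (∅)
  {o} × {p30, p32} = {(o,p30), (o,p32)}
  {p} × {p30, p32} = {(p,p30), (p,p32)}
  {o} × {p30, p31, p32} = {(o,p30), (o,p31), (o,p32)}
  {p} × {p30, p31, p32} = {(p,p30), (p,p31), (p,p32)}
  {o, p} × {p30, p32} = {(o,p30), (o,p32), (p,p30), (p,p32)}
  {o, p} × {p30, p31, p32} = {(o,p30), (o,p31), (o,p32), (p,p30), (p,p31), (p,p32)}
These 7 distinct sets form the basis B.
Close under arbitrary unions to get τ_{X×Y}; counting gives |τ_{X×Y}| = 9.


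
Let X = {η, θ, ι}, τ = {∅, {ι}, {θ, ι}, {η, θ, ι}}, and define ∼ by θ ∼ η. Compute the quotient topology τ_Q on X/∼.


X/∼ = {[η=θ], [ι]}; |τ_Q| = 3.

Equivalence classes: [η=θ], [ι].
Quotient map π: X → X/∼ sends η ↦ [η=θ], θ ↦ [η=θ], ι ↦ [ι].
For each subset V ⊆ X/∼, compute π^{-1}(V) ⊆ X and check whether π^{-1}(V) ∈ τ. V is open in τ_Q iff π^{-1}(V) ∈ τ.
  V = {}: π^{-1}(V) = ∅ ∈ τ ✓.
  V = {[η=θ]}: π^{-1}(V) = {η, θ} ∉ τ ✗.
  V = {[ι]}: π^{-1}(V) = {ι} ∈ τ ✓.
  V = {[η=θ], [ι]}: π^{-1}(V) = {η, θ, ι} ∈ τ ✓.
Open sets in the quotient: τ_Q = {{}, {[ι]}, {[η=θ], [ι]}} (3 elements).


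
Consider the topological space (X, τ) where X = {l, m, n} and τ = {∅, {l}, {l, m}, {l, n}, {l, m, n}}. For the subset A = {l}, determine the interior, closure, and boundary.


int(A) = {l}, cl(A) = {l, m, n}, ∂A = {m, n}.

Closed sets in (X, τ) are complements of opens:
  closed(X, τ) = {∅, {m}, {n}, {m, n}, {l, m, n}}.
int(A) = ⋃ {U ∈ τ : U ⊆ A}. Opens contained in A: ∅, {l}.
Taking the union of these: int(A) = {l}.
cl(A) = ⋂ {C closed : A ⊆ C}. Closed sets containing A: {l, m, n}.
Intersecting these: cl(A) = {l, m, n}.
∂A = cl(A) ∖ int(A) = {l, m, n} ∖ {l} = {m, n}.


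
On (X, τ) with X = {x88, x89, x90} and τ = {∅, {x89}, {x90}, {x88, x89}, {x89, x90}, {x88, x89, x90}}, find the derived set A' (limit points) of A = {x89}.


A' = {x88}

For each x ∈ X, list the open sets U ∈ τ with x ∈ U, then check whether U ∩ (A ∖ {x}) ≠ ∅ for every such U.
  x = x88: opens ∋ x are {x88, x89}, {x88, x89, x90}; each meets A ∖ {x88}, so x IS a limit point.
  x = x89: open {x89} ∋ x has {x89} ∩ (A ∖ {x89}) = ∅, so x is NOT a limit point.
  x = x90: open {x90} ∋ x has {x90} ∩ (A ∖ {x90}) = ∅, so x is NOT a limit point.
Collecting: A' = {x88}.


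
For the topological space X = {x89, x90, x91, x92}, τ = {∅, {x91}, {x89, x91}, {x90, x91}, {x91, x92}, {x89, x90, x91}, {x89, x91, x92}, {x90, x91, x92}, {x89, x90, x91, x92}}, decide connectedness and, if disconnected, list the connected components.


(X, τ) is connected.

Find clopen sets (U ∈ τ with X ∖ U ∈ τ):
  U = ∅, X ∖ U = {x89, x90, x91, x92} — both open, so U is clopen.
  U = {x89, x90, x91, x92}, X ∖ U = ∅ — both open, so U is clopen.
Only trivial clopens (∅ and X) exist, so (X, τ) is connected.
Compute connected components by grouping points that agree on all clopens:
  component: {x89, x90, x91, x92}


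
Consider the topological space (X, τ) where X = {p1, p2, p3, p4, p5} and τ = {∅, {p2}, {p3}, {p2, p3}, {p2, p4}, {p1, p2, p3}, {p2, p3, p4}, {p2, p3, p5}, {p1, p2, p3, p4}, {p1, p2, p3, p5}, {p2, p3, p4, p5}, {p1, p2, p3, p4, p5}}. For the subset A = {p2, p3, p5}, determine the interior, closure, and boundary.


int(A) = {p2, p3, p5}, cl(A) = {p1, p2, p3, p4, p5}, ∂A = {p1, p4}.

Closed sets in (X, τ) are complements of opens:
  closed(X, τ) = {∅, {p1}, {p4}, {p5}, {p1, p4}, {p1, p5}, {p4, p5}, {p1, p3, p5}, {p1, p4, p5}, {p1, p2, p4, p5}, {p1, p3, p4, p5}, {p1, p2, p3, p4, p5}}.
int(A) = ⋃ {U ∈ τ : U ⊆ A}. Opens contained in A: ∅, {p2}, {p3}, {p2, p3}, {p2, p3, p5}.
Taking the union of these: int(A) = {p2, p3, p5}.
cl(A) = ⋂ {C closed : A ⊆ C}. Closed sets containing A: {p1, p2, p3, p4, p5}.
Intersecting these: cl(A) = {p1, p2, p3, p4, p5}.
∂A = cl(A) ∖ int(A) = {p1, p2, p3, p4, p5} ∖ {p2, p3, p5} = {p1, p4}.


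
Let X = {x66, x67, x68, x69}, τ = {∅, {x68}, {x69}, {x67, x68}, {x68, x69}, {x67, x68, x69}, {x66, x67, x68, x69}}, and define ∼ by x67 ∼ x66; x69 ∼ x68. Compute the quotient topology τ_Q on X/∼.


X/∼ = {[x66=x67], [x68=x69]}; |τ_Q| = 3.

Equivalence classes: [x66=x67], [x68=x69].
Quotient map π: X → X/∼ sends x66 ↦ [x66=x67], x67 ↦ [x66=x67], x68 ↦ [x68=x69], x69 ↦ [x68=x69].
For each subset V ⊆ X/∼, compute π^{-1}(V) ⊆ X and check whether π^{-1}(V) ∈ τ. V is open in τ_Q iff π^{-1}(V) ∈ τ.
  V = {}: π^{-1}(V) = ∅ ∈ τ ✓.
  V = {[x66=x67]}: π^{-1}(V) = {x66, x67} ∉ τ ✗.
  V = {[x68=x69]}: π^{-1}(V) = {x68, x69} ∈ τ ✓.
  V = {[x66=x67], [x68=x69]}: π^{-1}(V) = {x66, x67, x68, x69} ∈ τ ✓.
Open sets in the quotient: τ_Q = {{}, {[x68=x69]}, {[x66=x67], [x68=x69]}} (3 elements).


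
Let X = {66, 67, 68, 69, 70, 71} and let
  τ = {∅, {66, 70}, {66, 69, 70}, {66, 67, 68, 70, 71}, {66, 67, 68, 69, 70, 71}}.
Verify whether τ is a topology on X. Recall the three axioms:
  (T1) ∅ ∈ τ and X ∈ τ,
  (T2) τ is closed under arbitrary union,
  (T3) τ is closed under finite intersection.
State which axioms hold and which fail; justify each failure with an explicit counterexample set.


τ IS a topology on X.

Axiom (T1): ∅ ∈ τ? Yes; X ∈ τ? Yes.
Axiom (T2/T3): check pairwise unions and intersections of members of τ.
All pairwise intersections and unions checked — each lies in τ. Therefore τ satisfies (T1), (T2), (T3): it IS a topology on X.


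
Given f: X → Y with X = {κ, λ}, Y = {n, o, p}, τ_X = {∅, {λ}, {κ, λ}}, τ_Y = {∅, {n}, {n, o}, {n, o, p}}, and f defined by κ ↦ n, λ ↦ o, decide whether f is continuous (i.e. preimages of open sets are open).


f is NOT continuous.

Compute f^{-1}(U) for each U ∈ τ_Y:
  U = ∅: f^{-1}(U) = ∅ ∈ τ_X ✓.
  U = {n}: f^{-1}(U) = {κ} ∉ τ_X ✗.
  U = {n, o}: f^{-1}(U) = {κ, λ} ∈ τ_X ✓.
  U = {n, o, p}: f^{-1}(U) = {κ, λ} ∈ τ_X ✓.
Found U = {n} with f^{-1}(U) = {κ} not in τ_X. Therefore f is NOT continuous.


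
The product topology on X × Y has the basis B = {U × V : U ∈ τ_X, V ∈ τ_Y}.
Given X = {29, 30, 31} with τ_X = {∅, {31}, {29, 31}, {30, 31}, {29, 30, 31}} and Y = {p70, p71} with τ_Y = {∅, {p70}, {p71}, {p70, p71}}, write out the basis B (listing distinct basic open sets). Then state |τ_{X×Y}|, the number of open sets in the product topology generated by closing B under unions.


Basis B = {∅ × ∅, {31} × {p70}, {31} × {p71}, {29, 31} × {p70}, {29, 31} × {p71}, {30, 31} × {p70}, {30, 31} × {p71}, {31} × {p70, p71}, {29, 30, 31} × {p70}, {29, 30, 31} × {p71}, {29, 31} × {p70, p71}, {30, 31} × {p70, p71}, {29, 30, 31} × {p70, p71}}; |τ_{X×Y}| = 25.

Enumerate products U × V with U ∈ τ_X, V ∈ τ_Y (deduplicated):
  ∅ × ∅ = {} (∅)
  {31} × {p70} = {(31,p70)}
  {31} × {p71} = {(31,p71)}
  {29, 31} × {p70} = {(29,p70), (31,p70)}
  {29, 31} × {p71} = {(29,p71), (31,p71)}
  {30, 31} × {p70} = {(30,p70), (31,p70)}
  {30, 31} × {p71} = {(30,p71), (31,p71)}
  {31} × {p70, p71} = {(31,p70), (31,p71)}
  {29, 30, 31} × {p70} = {(29,p70), (30,p70), (31,p70)}
  {29, 30, 31} × {p71} = {(29,p71), (30,p71), (31,p71)}
  {29, 31} × {p70, p71} = {(29,p70), (29,p71), (31,p70), (31,p71)}
  {30, 31} × {p70, p71} = {(30,p70), (30,p71), (31,p70), (31,p71)}
  {29, 30, 31} × {p70, p71} = {(29,p70), (29,p71), (30,p70), (30,p71), (31,p70), (31,p71)}
These 13 distinct sets form the basis B.
Close under arbitrary unions to get τ_{X×Y}; counting gives |τ_{X×Y}| = 25.


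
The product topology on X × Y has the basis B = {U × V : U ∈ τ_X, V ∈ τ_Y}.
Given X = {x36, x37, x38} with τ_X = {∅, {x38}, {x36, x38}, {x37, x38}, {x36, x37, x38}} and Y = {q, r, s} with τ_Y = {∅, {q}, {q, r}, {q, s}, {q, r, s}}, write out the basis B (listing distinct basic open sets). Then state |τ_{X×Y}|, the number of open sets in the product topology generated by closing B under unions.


Basis B = {∅ × ∅, {x38} × {q}, {x36, x38} × {q}, {x37, x38} × {q}, {x38} × {q, r}, {x38} × {q, s}, {x36, x37, x38} × {q}, {x38} × {q, r, s}, {x36, x38} × {q, r}, {x36, x38} × {q, s}, {x37, x38} × {q, r}, {x37, x38} × {q, s}, {x36, x38} × {q, r, s}, {x36, x37, x38} × {q, r}, {x36, x37, x38} × {q, s}, {x37, x38} × {q, r, s}, {x36, x37, x38} × {q, r, s}}; |τ_{X×Y}| = 48.

Enumerate products U × V with U ∈ τ_X, V ∈ τ_Y (deduplicated):
  ∅ × ∅ = {} (∅)
  {x38} × {q} = {(x38,q)}
  {x36, x38} × {q} = {(x36,q), (x38,q)}
  {x37, x38} × {q} = {(x37,q), (x38,q)}
  {x38} × {q, r} = {(x38,q), (x38,r)}
  {x38} × {q, s} = {(x38,q), (x38,s)}
  {x36, x37, x38} × {q} = {(x36,q), (x37,q), (x38,q)}
  {x38} × {q, r, s} = {(x38,q), (x38,r), (x38,s)}
  {x36, x38} × {q, r} = {(x36,q), (x36,r), (x38,q), (x38,r)}
  {x36, x38} × {q, s} = {(x36,q), (x36,s), (x38,q), (x38,s)}
  {x37, x38} × {q, r} = {(x37,q), (x37,r), (x38,q), (x38,r)}
  {x37, x38} × {q, s} = {(x37,q), (x37,s), (x38,q), (x38,s)}
  {x36, x38} × {q, r, s} = {(x36,q), (x36,r), (x36,s), (x38,q), (x38,r), (x38,s)}
  {x36, x37, x38} × {q, r} = {(x36,q), (x36,r), (x37,q), (x37,r), (x38,q), (x38,r)}
  {x36, x37, x38} × {q, s} = {(x36,q), (x36,s), (x37,q), (x37,s), (x38,q), (x38,s)}
  {x37, x38} × {q, r, s} = {(x37,q), (x37,r), (x37,s), (x38,q), (x38,r), (x38,s)}
  {x36, x37, x38} × {q, r, s} = {(x36,q), (x36,r), (x36,s), (x37,q), (x37,r), (x37,s), (x38,q), (x38,r), (x38,s)}
These 17 distinct sets form the basis B.
Close under arbitrary unions to get τ_{X×Y}; counting gives |τ_{X×Y}| = 48.


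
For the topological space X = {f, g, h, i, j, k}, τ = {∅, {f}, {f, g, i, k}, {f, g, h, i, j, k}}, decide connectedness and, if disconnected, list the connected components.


(X, τ) is connected.

Find clopen sets (U ∈ τ with X ∖ U ∈ τ):
  U = ∅, X ∖ U = {f, g, h, i, j, k} — both open, so U is clopen.
  U = {f, g, h, i, j, k}, X ∖ U = ∅ — both open, so U is clopen.
Only trivial clopens (∅ and X) exist, so (X, τ) is connected.
Compute connected components by grouping points that agree on all clopens:
  component: {f, g, h, i, j, k}


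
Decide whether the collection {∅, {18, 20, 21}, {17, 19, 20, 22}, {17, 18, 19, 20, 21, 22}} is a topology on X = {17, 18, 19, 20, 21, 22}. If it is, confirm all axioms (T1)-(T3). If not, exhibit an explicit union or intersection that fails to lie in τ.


τ is NOT a topology on X.

Axiom (T1): ∅ ∈ τ? Yes; X ∈ τ? Yes.
Axiom (T2/T3): check pairwise unions and intersections of members of τ.
Counterexample for (T3): {18, 20, 21} ∩ {17, 19, 20, 22} = {20} ∉ τ. Therefore τ is NOT a topology.


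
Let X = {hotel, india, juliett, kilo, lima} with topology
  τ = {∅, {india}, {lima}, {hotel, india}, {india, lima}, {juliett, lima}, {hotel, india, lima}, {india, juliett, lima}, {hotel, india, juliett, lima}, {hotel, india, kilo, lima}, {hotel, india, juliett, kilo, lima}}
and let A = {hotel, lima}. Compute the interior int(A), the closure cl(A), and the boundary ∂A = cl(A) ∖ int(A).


int(A) = {lima}, cl(A) = {hotel, juliett, kilo, lima}, ∂A = {hotel, juliett, kilo}.

Closed sets in (X, τ) are complements of opens:
  closed(X, τ) = {∅, {juliett}, {kilo}, {hotel, kilo}, {juliett, kilo}, {hotel, india, kilo}, {hotel, juliett, kilo}, {juliett, kilo, lima}, {hotel, india, juliett, kilo}, {hotel, juliett, kilo, lima}, {hotel, india, juliett, kilo, lima}}.
int(A) = ⋃ {U ∈ τ : U ⊆ A}. Opens contained in A: ∅, {lima}.
Taking the union of these: int(A) = {lima}.
cl(A) = ⋂ {C closed : A ⊆ C}. Closed sets containing A: {hotel, juliett, kilo, lima}, {hotel, india, juliett, kilo, lima}.
Intersecting these: cl(A) = {hotel, juliett, kilo, lima}.
∂A = cl(A) ∖ int(A) = {hotel, juliett, kilo, lima} ∖ {lima} = {hotel, juliett, kilo}.


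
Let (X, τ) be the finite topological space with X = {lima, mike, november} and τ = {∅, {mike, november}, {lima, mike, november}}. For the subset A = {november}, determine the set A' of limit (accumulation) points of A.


A' = {lima, mike}

For each x ∈ X, list the open sets U ∈ τ with x ∈ U, then check whether U ∩ (A ∖ {x}) ≠ ∅ for every such U.
  x = lima: opens ∋ x are {lima, mike, november}; each meets A ∖ {lima}, so x IS a limit point.
  x = mike: opens ∋ x are {mike, november}, {lima, mike, november}; each meets A ∖ {mike}, so x IS a limit point.
  x = november: open {mike, november} ∋ x has {mike, november} ∩ (A ∖ {november}) = ∅, so x is NOT a limit point.
Collecting: A' = {lima, mike}.


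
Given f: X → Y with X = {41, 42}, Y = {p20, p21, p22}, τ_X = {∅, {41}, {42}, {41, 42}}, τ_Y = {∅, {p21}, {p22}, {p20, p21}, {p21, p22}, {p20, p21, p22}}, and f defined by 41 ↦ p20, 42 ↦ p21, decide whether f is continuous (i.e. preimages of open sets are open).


f IS continuous.

Compute f^{-1}(U) for each U ∈ τ_Y:
  U = ∅: f^{-1}(U) = ∅ ∈ τ_X ✓.
  U = {p21}: f^{-1}(U) = {42} ∈ τ_X ✓.
  U = {p22}: f^{-1}(U) = ∅ ∈ τ_X ✓.
  U = {p20, p21}: f^{-1}(U) = {41, 42} ∈ τ_X ✓.
  U = {p21, p22}: f^{-1}(U) = {42} ∈ τ_X ✓.
  U = {p20, p21, p22}: f^{-1}(U) = {41, 42} ∈ τ_X ✓.
Every preimage lies in τ_X, so f IS continuous.


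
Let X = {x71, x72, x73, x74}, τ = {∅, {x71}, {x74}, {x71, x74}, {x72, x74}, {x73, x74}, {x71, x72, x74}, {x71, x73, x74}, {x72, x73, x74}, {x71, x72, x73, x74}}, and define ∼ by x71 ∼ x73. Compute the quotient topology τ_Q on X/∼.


X/∼ = {[x71=x73], [x72], [x74]}; |τ_Q| = 5.

Equivalence classes: [x71=x73], [x72], [x74].
Quotient map π: X → X/∼ sends x71 ↦ [x71=x73], x72 ↦ [x72], x73 ↦ [x71=x73], x74 ↦ [x74].
For each subset V ⊆ X/∼, compute π^{-1}(V) ⊆ X and check whether π^{-1}(V) ∈ τ. V is open in τ_Q iff π^{-1}(V) ∈ τ.
  V = {}: π^{-1}(V) = ∅ ∈ τ ✓.
  V = {[x71=x73]}: π^{-1}(V) = {x71, x73} ∉ τ ✗.
  V = {[x72]}: π^{-1}(V) = {x72} ∉ τ ✗.
  V = {[x71=x73], [x72]}: π^{-1}(V) = {x71, x72, x73} ∉ τ ✗.
  V = {[x74]}: π^{-1}(V) = {x74} ∈ τ ✓.
  V = {[x71=x73], [x74]}: π^{-1}(V) = {x71, x73, x74} ∈ τ ✓.
  V = {[x72], [x74]}: π^{-1}(V) = {x72, x74} ∈ τ ✓.
  V = {[x71=x73], [x72], [x74]}: π^{-1}(V) = {x71, x72, x73, x74} ∈ τ ✓.
Open sets in the quotient: τ_Q = {{}, {[x74]}, {[x71=x73], [x74]}, {[x72], [x74]}, {[x71=x73], [x72], [x74]}} (5 elements).


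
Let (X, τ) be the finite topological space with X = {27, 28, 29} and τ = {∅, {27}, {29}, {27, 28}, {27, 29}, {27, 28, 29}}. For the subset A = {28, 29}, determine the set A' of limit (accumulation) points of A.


A' = ∅

For each x ∈ X, list the open sets U ∈ τ with x ∈ U, then check whether U ∩ (A ∖ {x}) ≠ ∅ for every such U.
  x = 27: open {27} ∋ x has {27} ∩ (A ∖ {27}) = ∅, so x is NOT a limit point.
  x = 28: open {27, 28} ∋ x has {27, 28} ∩ (A ∖ {28}) = ∅, so x is NOT a limit point.
  x = 29: open {29} ∋ x has {29} ∩ (A ∖ {29}) = ∅, so x is NOT a limit point.
Collecting: A' = ∅.


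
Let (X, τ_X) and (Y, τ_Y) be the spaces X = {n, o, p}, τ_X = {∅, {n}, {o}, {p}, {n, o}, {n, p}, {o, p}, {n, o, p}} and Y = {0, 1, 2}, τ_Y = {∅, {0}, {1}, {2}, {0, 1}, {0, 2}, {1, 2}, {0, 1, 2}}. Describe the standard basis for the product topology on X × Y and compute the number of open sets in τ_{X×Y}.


Basis B = {∅ × ∅, {n} × {0}, {n} × {1}, {n} × {2}, {o} × {0}, {o} × {1}, {o} × {2}, {p} × {0}, {p} × {1}, {p} × {2}, {n} × {0, 1}, {n} × {0, 2}, {n, o} × {0}, {n, p} × {0}, {n} × {1, 2}, {n, o} × {1}, {n, p} × {1}, {n, o} × {2}, {n, p} × {2}, {o} × {0, 1}, {o} × {0, 2}, {o, p} × {0}, {o} × {1, 2}, {o, p} × {1}, {o, p} × {2}, {p} × {0, 1}, {p} × {0, 2}, {p} × {1, 2}, {n} × {0, 1, 2}, {n, o, p} × {0}, {n, o, p} × {1}, {n, o, p} × {2}, {o} × {0, 1, 2}, {p} × {0, 1, 2}, {n, o} × {0, 1}, {n, p} × {0, 1}, {n, o} × {0, 2}, {n, p} × {0, 2}, {n, o} × {1, 2}, {n, p} × {1, 2}, {o, p} × {0, 1}, {o, p} × {0, 2}, {o, p} × {1, 2}, {n, o} × {0, 1, 2}, {n, p} × {0, 1, 2}, {n, o, p} × {0, 1}, {n, o, p} × {0, 2}, {n, o, p} × {1, 2}, {o, p} × {0, 1, 2}, {n, o, p} × {0, 1, 2}}; |τ_{X×Y}| = 512.

Enumerate products U × V with U ∈ τ_X, V ∈ τ_Y (deduplicated):
  ∅ × ∅ = {} (∅)
  {n} × {0} = {(n,0)}
  {n} × {1} = {(n,1)}
  {n} × {2} = {(n,2)}
  {o} × {0} = {(o,0)}
  {o} × {1} = {(o,1)}
  {o} × {2} = {(o,2)}
  {p} × {0} = {(p,0)}
  {p} × {1} = {(p,1)}
  {p} × {2} = {(p,2)}
  {n} × {0, 1} = {(n,0), (n,1)}
  {n} × {0, 2} = {(n,0), (n,2)}
  {n, o} × {0} = {(n,0), (o,0)}
  {n, p} × {0} = {(n,0), (p,0)}
  {n} × {1, 2} = {(n,1), (n,2)}
  {n, o} × {1} = {(n,1), (o,1)}
  {n, p} × {1} = {(n,1), (p,1)}
  {n, o} × {2} = {(n,2), (o,2)}
  {n, p} × {2} = {(n,2), (p,2)}
  {o} × {0, 1} = {(o,0), (o,1)}
  {o} × {0, 2} = {(o,0), (o,2)}
  {o, p} × {0} = {(o,0), (p,0)}
  {o} × {1, 2} = {(o,1), (o,2)}
  {o, p} × {1} = {(o,1), (p,1)}
  {o, p} × {2} = {(o,2), (p,2)}
  {p} × {0, 1} = {(p,0), (p,1)}
  {p} × {0, 2} = {(p,0), (p,2)}
  {p} × {1, 2} = {(p,1), (p,2)}
  {n} × {0, 1, 2} = {(n,0), (n,1), (n,2)}
  {n, o, p} × {0} = {(n,0), (o,0), (p,0)}
  {n, o, p} × {1} = {(n,1), (o,1), (p,1)}
  {n, o, p} × {2} = {(n,2), (o,2), (p,2)}
  {o} × {0, 1, 2} = {(o,0), (o,1), (o,2)}
  {p} × {0, 1, 2} = {(p,0), (p,1), (p,2)}
  {n, o} × {0, 1} = {(n,0), (n,1), (o,0), (o,1)}
  {n, p} × {0, 1} = {(n,0), (n,1), (p,0), (p,1)}
  {n, o} × {0, 2} = {(n,0), (n,2), (o,0), (o,2)}
  {n, p} × {0, 2} = {(n,0), (n,2), (p,0), (p,2)}
  {n, o} × {1, 2} = {(n,1), (n,2), (o,1), (o,2)}
  {n, p} × {1, 2} = {(n,1), (n,2), (p,1), (p,2)}
  {o, p} × {0, 1} = {(o,0), (o,1), (p,0), (p,1)}
  {o, p} × {0, 2} = {(o,0), (o,2), (p,0), (p,2)}
  {o, p} × {1, 2} = {(o,1), (o,2), (p,1), (p,2)}
  {n, o} × {0, 1, 2} = {(n,0), (n,1), (n,2), (o,0), (o,1), (o,2)}
  {n, p} × {0, 1, 2} = {(n,0), (n,1), (n,2), (p,0), (p,1), (p,2)}
  {n, o, p} × {0, 1} = {(n,0), (n,1), (o,0), (o,1), (p,0), (p,1)}
  {n, o, p} × {0, 2} = {(n,0), (n,2), (o,0), (o,2), (p,0), (p,2)}
  {n, o, p} × {1, 2} = {(n,1), (n,2), (o,1), (o,2), (p,1), (p,2)}
  {o, p} × {0, 1, 2} = {(o,0), (o,1), (o,2), (p,0), (p,1), (p,2)}
  {n, o, p} × {0, 1, 2} = {(n,0), (n,1), (n,2), (o,0), (o,1), (o,2), (p,0), (p,1), (p,2)}
These 50 distinct sets form the basis B.
Close under arbitrary unions to get τ_{X×Y}; counting gives |τ_{X×Y}| = 512.


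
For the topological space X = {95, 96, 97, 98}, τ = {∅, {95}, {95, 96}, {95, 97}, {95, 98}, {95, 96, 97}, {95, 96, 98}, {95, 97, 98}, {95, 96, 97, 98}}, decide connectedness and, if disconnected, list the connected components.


(X, τ) is connected.

Find clopen sets (U ∈ τ with X ∖ U ∈ τ):
  U = ∅, X ∖ U = {95, 96, 97, 98} — both open, so U is clopen.
  U = {95, 96, 97, 98}, X ∖ U = ∅ — both open, so U is clopen.
Only trivial clopens (∅ and X) exist, so (X, τ) is connected.
Compute connected components by grouping points that agree on all clopens:
  component: {95, 96, 97, 98}


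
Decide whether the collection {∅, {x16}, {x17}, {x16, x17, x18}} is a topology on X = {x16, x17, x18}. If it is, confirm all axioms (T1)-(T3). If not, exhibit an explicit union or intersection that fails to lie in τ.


τ is NOT a topology on X.

Axiom (T1): ∅ ∈ τ? Yes; X ∈ τ? Yes.
Axiom (T2/T3): check pairwise unions and intersections of members of τ.
Counterexample for (T2): {x16} ∪ {x17} = {x16, x17} ∉ τ. Therefore τ is NOT a topology.


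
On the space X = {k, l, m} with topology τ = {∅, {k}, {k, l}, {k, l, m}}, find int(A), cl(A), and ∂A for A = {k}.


int(A) = {k}, cl(A) = {k, l, m}, ∂A = {l, m}.

Closed sets in (X, τ) are complements of opens:
  closed(X, τ) = {∅, {m}, {l, m}, {k, l, m}}.
int(A) = ⋃ {U ∈ τ : U ⊆ A}. Opens contained in A: ∅, {k}.
Taking the union of these: int(A) = {k}.
cl(A) = ⋂ {C closed : A ⊆ C}. Closed sets containing A: {k, l, m}.
Intersecting these: cl(A) = {k, l, m}.
∂A = cl(A) ∖ int(A) = {k, l, m} ∖ {k} = {l, m}.


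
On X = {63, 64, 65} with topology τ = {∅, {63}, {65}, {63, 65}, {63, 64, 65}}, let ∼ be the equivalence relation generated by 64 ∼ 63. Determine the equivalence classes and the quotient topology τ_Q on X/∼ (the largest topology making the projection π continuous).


X/∼ = {[63=64], [65]}; |τ_Q| = 3.

Equivalence classes: [63=64], [65].
Quotient map π: X → X/∼ sends 63 ↦ [63=64], 64 ↦ [63=64], 65 ↦ [65].
For each subset V ⊆ X/∼, compute π^{-1}(V) ⊆ X and check whether π^{-1}(V) ∈ τ. V is open in τ_Q iff π^{-1}(V) ∈ τ.
  V = {}: π^{-1}(V) = ∅ ∈ τ ✓.
  V = {[63=64]}: π^{-1}(V) = {63, 64} ∉ τ ✗.
  V = {[65]}: π^{-1}(V) = {65} ∈ τ ✓.
  V = {[63=64], [65]}: π^{-1}(V) = {63, 64, 65} ∈ τ ✓.
Open sets in the quotient: τ_Q = {{}, {[65]}, {[63=64], [65]}} (3 elements).


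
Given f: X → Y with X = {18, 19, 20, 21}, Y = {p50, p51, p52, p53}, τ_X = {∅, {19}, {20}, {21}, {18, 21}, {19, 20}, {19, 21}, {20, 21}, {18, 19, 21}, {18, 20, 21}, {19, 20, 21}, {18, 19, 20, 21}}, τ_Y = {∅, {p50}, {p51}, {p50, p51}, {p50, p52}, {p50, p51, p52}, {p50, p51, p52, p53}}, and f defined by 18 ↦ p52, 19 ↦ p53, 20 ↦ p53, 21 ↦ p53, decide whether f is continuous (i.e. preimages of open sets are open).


f is NOT continuous.

Compute f^{-1}(U) for each U ∈ τ_Y:
  U = ∅: f^{-1}(U) = ∅ ∈ τ_X ✓.
  U = {p50}: f^{-1}(U) = ∅ ∈ τ_X ✓.
  U = {p51}: f^{-1}(U) = ∅ ∈ τ_X ✓.
  U = {p50, p51}: f^{-1}(U) = ∅ ∈ τ_X ✓.
  U = {p50, p52}: f^{-1}(U) = {18} ∉ τ_X ✗.
  U = {p50, p51, p52}: f^{-1}(U) = {18} ∉ τ_X ✗.
  U = {p50, p51, p52, p53}: f^{-1}(U) = {18, 19, 20, 21} ∈ τ_X ✓.
Found U = {p50, p52} with f^{-1}(U) = {18} not in τ_X. Therefore f is NOT continuous.


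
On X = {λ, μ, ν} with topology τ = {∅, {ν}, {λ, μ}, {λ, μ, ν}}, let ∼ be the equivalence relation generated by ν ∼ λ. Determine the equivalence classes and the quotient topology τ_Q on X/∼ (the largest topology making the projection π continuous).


X/∼ = {[λ=ν], [μ]}; |τ_Q| = 2.

Equivalence classes: [λ=ν], [μ].
Quotient map π: X → X/∼ sends λ ↦ [λ=ν], μ ↦ [μ], ν ↦ [λ=ν].
For each subset V ⊆ X/∼, compute π^{-1}(V) ⊆ X and check whether π^{-1}(V) ∈ τ. V is open in τ_Q iff π^{-1}(V) ∈ τ.
  V = {}: π^{-1}(V) = ∅ ∈ τ ✓.
  V = {[λ=ν]}: π^{-1}(V) = {λ, ν} ∉ τ ✗.
  V = {[μ]}: π^{-1}(V) = {μ} ∉ τ ✗.
  V = {[λ=ν], [μ]}: π^{-1}(V) = {λ, μ, ν} ∈ τ ✓.
Open sets in the quotient: τ_Q = {{}, {[λ=ν], [μ]}} (2 elements).


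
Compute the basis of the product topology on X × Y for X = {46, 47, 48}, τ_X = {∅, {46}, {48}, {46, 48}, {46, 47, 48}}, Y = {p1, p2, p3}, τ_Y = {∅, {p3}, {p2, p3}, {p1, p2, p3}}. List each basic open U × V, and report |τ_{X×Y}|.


Basis B = {∅ × ∅, {46} × {p3}, {48} × {p3}, {46} × {p2, p3}, {46, 48} × {p3}, {48} × {p2, p3}, {46} × {p1, p2, p3}, {46, 47, 48} × {p3}, {48} × {p1, p2, p3}, {46, 48} × {p2, p3}, {46, 48} × {p1, p2, p3}, {46, 47, 48} × {p2, p3}, {46, 47, 48} × {p1, p2, p3}}; |τ_{X×Y}| = 30.

Enumerate products U × V with U ∈ τ_X, V ∈ τ_Y (deduplicated):
  ∅ × ∅ = {} (∅)
  {46} × {p3} = {(46,p3)}
  {48} × {p3} = {(48,p3)}
  {46} × {p2, p3} = {(46,p2), (46,p3)}
  {46, 48} × {p3} = {(46,p3), (48,p3)}
  {48} × {p2, p3} = {(48,p2), (48,p3)}
  {46} × {p1, p2, p3} = {(46,p1), (46,p2), (46,p3)}
  {46, 47, 48} × {p3} = {(46,p3), (47,p3), (48,p3)}
  {48} × {p1, p2, p3} = {(48,p1), (48,p2), (48,p3)}
  {46, 48} × {p2, p3} = {(46,p2), (46,p3), (48,p2), (48,p3)}
  {46, 48} × {p1, p2, p3} = {(46,p1), (46,p2), (46,p3), (48,p1), (48,p2), (48,p3)}
  {46, 47, 48} × {p2, p3} = {(46,p2), (46,p3), (47,p2), (47,p3), (48,p2), (48,p3)}
  {46, 47, 48} × {p1, p2, p3} = {(46,p1), (46,p2), (46,p3), (47,p1), (47,p2), (47,p3), (48,p1), (48,p2), (48,p3)}
These 13 distinct sets form the basis B.
Close under arbitrary unions to get τ_{X×Y}; counting gives |τ_{X×Y}| = 30.


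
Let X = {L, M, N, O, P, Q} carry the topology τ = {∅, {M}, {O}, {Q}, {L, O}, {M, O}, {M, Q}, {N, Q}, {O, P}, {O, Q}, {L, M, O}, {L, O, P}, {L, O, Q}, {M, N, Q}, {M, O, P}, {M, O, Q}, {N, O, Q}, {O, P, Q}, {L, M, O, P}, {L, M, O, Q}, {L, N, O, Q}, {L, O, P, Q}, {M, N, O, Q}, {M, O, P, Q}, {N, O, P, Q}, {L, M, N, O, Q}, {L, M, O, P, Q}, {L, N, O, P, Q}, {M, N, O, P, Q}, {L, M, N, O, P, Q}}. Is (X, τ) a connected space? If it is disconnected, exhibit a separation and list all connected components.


(X, τ) is disconnected; components = [{M}, {N, Q}, {L, O, P}].

Find clopen sets (U ∈ τ with X ∖ U ∈ τ):
  U = ∅, X ∖ U = {L, M, N, O, P, Q} — both open, so U is clopen.
  U = {M}, X ∖ U = {L, N, O, P, Q} — both open, so U is clopen.
  U = {N, Q}, X ∖ U = {L, M, O, P} — both open, so U is clopen.
  U = {L, O, P}, X ∖ U = {M, N, Q} — both open, so U is clopen.
  U = {M, N, Q}, X ∖ U = {L, O, P} — both open, so U is clopen.
  U = {L, M, O, P}, X ∖ U = {N, Q} — both open, so U is clopen.
  U = {L, N, O, P, Q}, X ∖ U = {M} — both open, so U is clopen.
  U = {L, M, N, O, P, Q}, X ∖ U = ∅ — both open, so U is clopen.
Nontrivial clopen(s) exist: e.g. {N, Q}. So (X, τ) is disconnected.
Compute connected components by grouping points that agree on all clopens:
  component: {M}
  component: {N, Q}
  component: {L, O, P}


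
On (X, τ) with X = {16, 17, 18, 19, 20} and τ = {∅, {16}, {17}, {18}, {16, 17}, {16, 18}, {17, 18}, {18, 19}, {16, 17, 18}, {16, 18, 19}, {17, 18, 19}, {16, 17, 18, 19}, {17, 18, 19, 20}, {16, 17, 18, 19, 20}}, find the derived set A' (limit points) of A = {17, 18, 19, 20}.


A' = {19, 20}

For each x ∈ X, list the open sets U ∈ τ with x ∈ U, then check whether U ∩ (A ∖ {x}) ≠ ∅ for every such U.
  x = 16: open {16} ∋ x has {16} ∩ (A ∖ {16}) = ∅, so x is NOT a limit point.
  x = 17: open {17} ∋ x has {17} ∩ (A ∖ {17}) = ∅, so x is NOT a limit point.
  x = 18: open {18} ∋ x has {18} ∩ (A ∖ {18}) = ∅, so x is NOT a limit point.
  x = 19: opens ∋ x are {18, 19}, {16, 18, 19}, {17, 18, 19}, {16, 17, 18, 19}, {17, 18, 19, 20}, {16, 17, 18, 19, 20}; each meets A ∖ {19}, so x IS a limit point.
  x = 20: opens ∋ x are {17, 18, 19, 20}, {16, 17, 18, 19, 20}; each meets A ∖ {20}, so x IS a limit point.
Collecting: A' = {19, 20}.


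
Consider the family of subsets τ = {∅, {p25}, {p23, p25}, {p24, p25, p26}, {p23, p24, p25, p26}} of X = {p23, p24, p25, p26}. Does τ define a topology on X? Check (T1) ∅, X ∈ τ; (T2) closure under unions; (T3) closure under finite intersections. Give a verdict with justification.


τ IS a topology on X.

Axiom (T1): ∅ ∈ τ? Yes; X ∈ τ? Yes.
Axiom (T2/T3): check pairwise unions and intersections of members of τ.
All pairwise intersections and unions checked — each lies in τ. Therefore τ satisfies (T1), (T2), (T3): it IS a topology on X.


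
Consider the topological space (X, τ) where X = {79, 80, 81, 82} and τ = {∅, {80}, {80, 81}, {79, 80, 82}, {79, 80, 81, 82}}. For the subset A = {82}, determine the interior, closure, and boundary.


int(A) = ∅, cl(A) = {79, 82}, ∂A = {79, 82}.

Closed sets in (X, τ) are complements of opens:
  closed(X, τ) = {∅, {81}, {79, 82}, {79, 81, 82}, {79, 80, 81, 82}}.
int(A) = ⋃ {U ∈ τ : U ⊆ A}. Opens contained in A: ∅.
Taking the union of these: int(A) = ∅.
cl(A) = ⋂ {C closed : A ⊆ C}. Closed sets containing A: {79, 82}, {79, 81, 82}, {79, 80, 81, 82}.
Intersecting these: cl(A) = {79, 82}.
∂A = cl(A) ∖ int(A) = {79, 82} ∖ ∅ = {79, 82}.


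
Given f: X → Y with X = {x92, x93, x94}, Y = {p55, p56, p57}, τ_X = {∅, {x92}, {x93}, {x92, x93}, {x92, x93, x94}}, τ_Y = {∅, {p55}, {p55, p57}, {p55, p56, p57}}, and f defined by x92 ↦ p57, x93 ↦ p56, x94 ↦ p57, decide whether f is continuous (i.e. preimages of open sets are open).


f is NOT continuous.

Compute f^{-1}(U) for each U ∈ τ_Y:
  U = ∅: f^{-1}(U) = ∅ ∈ τ_X ✓.
  U = {p55}: f^{-1}(U) = ∅ ∈ τ_X ✓.
  U = {p55, p57}: f^{-1}(U) = {x92, x94} ∉ τ_X ✗.
  U = {p55, p56, p57}: f^{-1}(U) = {x92, x93, x94} ∈ τ_X ✓.
Found U = {p55, p57} with f^{-1}(U) = {x92, x94} not in τ_X. Therefore f is NOT continuous.


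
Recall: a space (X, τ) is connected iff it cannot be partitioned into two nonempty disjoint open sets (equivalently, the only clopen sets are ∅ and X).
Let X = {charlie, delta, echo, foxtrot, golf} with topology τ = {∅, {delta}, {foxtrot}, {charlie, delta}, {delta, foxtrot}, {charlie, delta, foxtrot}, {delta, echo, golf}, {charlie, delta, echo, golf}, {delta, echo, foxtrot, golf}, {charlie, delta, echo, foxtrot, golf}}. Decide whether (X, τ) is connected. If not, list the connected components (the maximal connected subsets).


(X, τ) is disconnected; components = [{foxtrot}, {charlie, delta, echo, golf}].

Find clopen sets (U ∈ τ with X ∖ U ∈ τ):
  U = ∅, X ∖ U = {charlie, delta, echo, foxtrot, golf} — both open, so U is clopen.
  U = {foxtrot}, X ∖ U = {charlie, delta, echo, golf} — both open, so U is clopen.
  U = {charlie, delta, echo, golf}, X ∖ U = {foxtrot} — both open, so U is clopen.
  U = {charlie, delta, echo, foxtrot, golf}, X ∖ U = ∅ — both open, so U is clopen.
Nontrivial clopen(s) exist: e.g. {charlie, delta, echo, golf}. So (X, τ) is disconnected.
Compute connected components by grouping points that agree on all clopens:
  component: {foxtrot}
  component: {charlie, delta, echo, golf}


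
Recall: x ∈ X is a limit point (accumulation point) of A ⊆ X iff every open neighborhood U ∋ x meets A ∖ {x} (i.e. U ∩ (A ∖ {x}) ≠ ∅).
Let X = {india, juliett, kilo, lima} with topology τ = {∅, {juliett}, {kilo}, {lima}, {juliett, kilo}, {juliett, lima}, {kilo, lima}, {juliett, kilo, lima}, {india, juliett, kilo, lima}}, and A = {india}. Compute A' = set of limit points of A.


A' = ∅

For each x ∈ X, list the open sets U ∈ τ with x ∈ U, then check whether U ∩ (A ∖ {x}) ≠ ∅ for every such U.
  x = india: open {india, juliett, kilo, lima} ∋ x has {india, juliett, kilo, lima} ∩ (A ∖ {india}) = ∅, so x is NOT a limit point.
  x = juliett: open {juliett} ∋ x has {juliett} ∩ (A ∖ {juliett}) = ∅, so x is NOT a limit point.
  x = kilo: open {kilo} ∋ x has {kilo} ∩ (A ∖ {kilo}) = ∅, so x is NOT a limit point.
  x = lima: open {lima} ∋ x has {lima} ∩ (A ∖ {lima}) = ∅, so x is NOT a limit point.
Collecting: A' = ∅.


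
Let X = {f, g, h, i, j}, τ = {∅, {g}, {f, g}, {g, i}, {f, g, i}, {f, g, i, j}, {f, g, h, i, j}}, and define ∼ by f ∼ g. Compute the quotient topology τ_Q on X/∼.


X/∼ = {[f=g], [h], [i], [j]}; |τ_Q| = 5.

Equivalence classes: [f=g], [h], [i], [j].
Quotient map π: X → X/∼ sends f ↦ [f=g], g ↦ [f=g], h ↦ [h], i ↦ [i], j ↦ [j].
For each subset V ⊆ X/∼, compute π^{-1}(V) ⊆ X and check whether π^{-1}(V) ∈ τ. V is open in τ_Q iff π^{-1}(V) ∈ τ.
  V = {}: π^{-1}(V) = ∅ ∈ τ ✓.
  V = {[f=g]}: π^{-1}(V) = {f, g} ∈ τ ✓.
  V = {[h]}: π^{-1}(V) = {h} ∉ τ ✗.
  V = {[f=g], [h]}: π^{-1}(V) = {f, g, h} ∉ τ ✗.
  V = {[i]}: π^{-1}(V) = {i} ∉ τ ✗.
  V = {[f=g], [i]}: π^{-1}(V) = {f, g, i} ∈ τ ✓.
  V = {[h], [i]}: π^{-1}(V) = {h, i} ∉ τ ✗.
  V = {[f=g], [h], [i]}: π^{-1}(V) = {f, g, h, i} ∉ τ ✗.
  V = {[j]}: π^{-1}(V) = {j} ∉ τ ✗.
  V = {[f=g], [j]}: π^{-1}(V) = {f, g, j} ∉ τ ✗.
  V = {[h], [j]}: π^{-1}(V) = {h, j} ∉ τ ✗.
  V = {[f=g], [h], [j]}: π^{-1}(V) = {f, g, h, j} ∉ τ ✗.
  V = {[i], [j]}: π^{-1}(V) = {i, j} ∉ τ ✗.
  V = {[f=g], [i], [j]}: π^{-1}(V) = {f, g, i, j} ∈ τ ✓.
  V = {[h], [i], [j]}: π^{-1}(V) = {h, i, j} ∉ τ ✗.
  V = {[f=g], [h], [i], [j]}: π^{-1}(V) = {f, g, h, i, j} ∈ τ ✓.
Open sets in the quotient: τ_Q = {{}, {[f=g]}, {[f=g], [i]}, {[f=g], [i], [j]}, {[f=g], [h], [i], [j]}} (5 elements).
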